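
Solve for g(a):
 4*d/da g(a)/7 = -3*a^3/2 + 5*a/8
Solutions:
 g(a) = C1 - 21*a^4/32 + 35*a^2/64


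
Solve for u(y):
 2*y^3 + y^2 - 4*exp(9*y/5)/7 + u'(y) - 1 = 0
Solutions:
 u(y) = C1 - y^4/2 - y^3/3 + y + 20*exp(9*y/5)/63


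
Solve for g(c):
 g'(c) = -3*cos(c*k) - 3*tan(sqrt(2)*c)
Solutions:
 g(c) = C1 - 3*Piecewise((sin(c*k)/k, Ne(k, 0)), (c, True)) + 3*sqrt(2)*log(cos(sqrt(2)*c))/2


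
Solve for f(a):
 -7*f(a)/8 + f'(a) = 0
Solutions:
 f(a) = C1*exp(7*a/8)


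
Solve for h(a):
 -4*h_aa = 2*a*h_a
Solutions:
 h(a) = C1 + C2*erf(a/2)


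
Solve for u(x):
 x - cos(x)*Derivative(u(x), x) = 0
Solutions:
 u(x) = C1 + Integral(x/cos(x), x)


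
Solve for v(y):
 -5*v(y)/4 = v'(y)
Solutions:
 v(y) = C1*exp(-5*y/4)


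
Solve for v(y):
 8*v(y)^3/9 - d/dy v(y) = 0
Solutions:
 v(y) = -3*sqrt(2)*sqrt(-1/(C1 + 8*y))/2
 v(y) = 3*sqrt(2)*sqrt(-1/(C1 + 8*y))/2


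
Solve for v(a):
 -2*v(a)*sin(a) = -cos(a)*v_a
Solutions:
 v(a) = C1/cos(a)^2


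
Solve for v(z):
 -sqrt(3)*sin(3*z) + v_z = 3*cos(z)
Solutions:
 v(z) = C1 + 3*sin(z) - sqrt(3)*cos(3*z)/3


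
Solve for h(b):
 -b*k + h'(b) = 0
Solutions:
 h(b) = C1 + b^2*k/2


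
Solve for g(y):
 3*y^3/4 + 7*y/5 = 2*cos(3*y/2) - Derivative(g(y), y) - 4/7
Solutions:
 g(y) = C1 - 3*y^4/16 - 7*y^2/10 - 4*y/7 + 4*sin(3*y/2)/3


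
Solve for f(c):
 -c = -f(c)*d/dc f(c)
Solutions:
 f(c) = -sqrt(C1 + c^2)
 f(c) = sqrt(C1 + c^2)


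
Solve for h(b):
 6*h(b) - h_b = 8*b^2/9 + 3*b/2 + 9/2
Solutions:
 h(b) = C1*exp(6*b) + 4*b^2/27 + 97*b/324 + 1555/1944


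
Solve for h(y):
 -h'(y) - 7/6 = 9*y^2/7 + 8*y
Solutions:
 h(y) = C1 - 3*y^3/7 - 4*y^2 - 7*y/6


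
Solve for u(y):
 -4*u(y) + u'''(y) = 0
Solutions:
 u(y) = C3*exp(2^(2/3)*y) + (C1*sin(2^(2/3)*sqrt(3)*y/2) + C2*cos(2^(2/3)*sqrt(3)*y/2))*exp(-2^(2/3)*y/2)


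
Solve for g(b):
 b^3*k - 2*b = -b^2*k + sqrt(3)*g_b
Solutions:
 g(b) = C1 + sqrt(3)*b^4*k/12 + sqrt(3)*b^3*k/9 - sqrt(3)*b^2/3


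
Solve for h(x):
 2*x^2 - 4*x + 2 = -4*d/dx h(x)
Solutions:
 h(x) = C1 - x^3/6 + x^2/2 - x/2


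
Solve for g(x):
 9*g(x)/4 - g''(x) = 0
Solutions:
 g(x) = C1*exp(-3*x/2) + C2*exp(3*x/2)


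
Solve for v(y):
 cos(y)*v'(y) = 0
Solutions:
 v(y) = C1


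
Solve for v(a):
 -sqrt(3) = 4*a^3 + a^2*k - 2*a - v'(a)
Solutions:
 v(a) = C1 + a^4 + a^3*k/3 - a^2 + sqrt(3)*a


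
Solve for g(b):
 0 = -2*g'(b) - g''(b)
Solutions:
 g(b) = C1 + C2*exp(-2*b)


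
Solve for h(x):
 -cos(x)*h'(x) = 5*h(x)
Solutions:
 h(x) = C1*sqrt(sin(x) - 1)*(sin(x)^2 - 2*sin(x) + 1)/(sqrt(sin(x) + 1)*(sin(x)^2 + 2*sin(x) + 1))


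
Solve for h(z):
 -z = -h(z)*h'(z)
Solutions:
 h(z) = -sqrt(C1 + z^2)
 h(z) = sqrt(C1 + z^2)


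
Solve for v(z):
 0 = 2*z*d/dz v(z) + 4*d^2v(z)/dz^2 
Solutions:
 v(z) = C1 + C2*erf(z/2)


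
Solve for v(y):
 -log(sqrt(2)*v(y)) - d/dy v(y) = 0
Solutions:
 2*Integral(1/(2*log(_y) + log(2)), (_y, v(y))) = C1 - y


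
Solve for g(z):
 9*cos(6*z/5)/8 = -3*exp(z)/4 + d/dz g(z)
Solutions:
 g(z) = C1 + 3*exp(z)/4 + 15*sin(6*z/5)/16


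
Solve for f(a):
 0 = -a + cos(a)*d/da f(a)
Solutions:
 f(a) = C1 + Integral(a/cos(a), a)


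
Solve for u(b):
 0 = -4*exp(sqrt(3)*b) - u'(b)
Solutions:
 u(b) = C1 - 4*sqrt(3)*exp(sqrt(3)*b)/3


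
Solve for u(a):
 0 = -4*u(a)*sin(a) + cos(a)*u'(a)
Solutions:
 u(a) = C1/cos(a)^4


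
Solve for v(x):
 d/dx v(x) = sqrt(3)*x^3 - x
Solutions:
 v(x) = C1 + sqrt(3)*x^4/4 - x^2/2


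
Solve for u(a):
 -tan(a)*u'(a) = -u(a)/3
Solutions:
 u(a) = C1*sin(a)^(1/3)


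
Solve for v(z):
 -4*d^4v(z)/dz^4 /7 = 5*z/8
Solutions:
 v(z) = C1 + C2*z + C3*z^2 + C4*z^3 - 7*z^5/768


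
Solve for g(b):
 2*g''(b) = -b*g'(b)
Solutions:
 g(b) = C1 + C2*erf(b/2)


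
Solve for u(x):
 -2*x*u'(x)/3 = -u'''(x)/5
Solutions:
 u(x) = C1 + Integral(C2*airyai(10^(1/3)*3^(2/3)*x/3) + C3*airybi(10^(1/3)*3^(2/3)*x/3), x)


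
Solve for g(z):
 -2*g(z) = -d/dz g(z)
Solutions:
 g(z) = C1*exp(2*z)


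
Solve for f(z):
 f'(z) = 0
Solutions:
 f(z) = C1


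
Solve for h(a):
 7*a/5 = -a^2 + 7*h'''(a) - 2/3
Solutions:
 h(a) = C1 + C2*a + C3*a^2 + a^5/420 + a^4/120 + a^3/63


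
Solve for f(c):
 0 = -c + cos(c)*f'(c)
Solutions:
 f(c) = C1 + Integral(c/cos(c), c)


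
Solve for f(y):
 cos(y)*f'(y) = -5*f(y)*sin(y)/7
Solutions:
 f(y) = C1*cos(y)^(5/7)


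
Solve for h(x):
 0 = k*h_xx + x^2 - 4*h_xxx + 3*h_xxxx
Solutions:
 h(x) = C1 + C2*x + C3*exp(x*(2 - sqrt(4 - 3*k))/3) + C4*exp(x*(sqrt(4 - 3*k) + 2)/3) - x^4/(12*k) - 4*x^3/(3*k^2) + x^2*(3 - 16/k)/k^2


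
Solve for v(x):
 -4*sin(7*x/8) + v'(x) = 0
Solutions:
 v(x) = C1 - 32*cos(7*x/8)/7


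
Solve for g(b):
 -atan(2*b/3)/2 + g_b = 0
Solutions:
 g(b) = C1 + b*atan(2*b/3)/2 - 3*log(4*b^2 + 9)/8


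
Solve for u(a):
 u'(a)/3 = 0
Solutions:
 u(a) = C1


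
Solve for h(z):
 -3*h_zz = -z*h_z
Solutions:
 h(z) = C1 + C2*erfi(sqrt(6)*z/6)


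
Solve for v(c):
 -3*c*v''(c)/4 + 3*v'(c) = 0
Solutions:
 v(c) = C1 + C2*c^5


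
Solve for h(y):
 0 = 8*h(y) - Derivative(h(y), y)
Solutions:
 h(y) = C1*exp(8*y)


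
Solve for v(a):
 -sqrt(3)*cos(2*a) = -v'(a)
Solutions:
 v(a) = C1 + sqrt(3)*sin(2*a)/2


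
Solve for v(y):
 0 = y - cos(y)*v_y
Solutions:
 v(y) = C1 + Integral(y/cos(y), y)


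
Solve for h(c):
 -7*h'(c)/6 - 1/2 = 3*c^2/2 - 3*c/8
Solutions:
 h(c) = C1 - 3*c^3/7 + 9*c^2/56 - 3*c/7


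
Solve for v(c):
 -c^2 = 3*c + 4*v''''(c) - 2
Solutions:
 v(c) = C1 + C2*c + C3*c^2 + C4*c^3 - c^6/1440 - c^5/160 + c^4/48


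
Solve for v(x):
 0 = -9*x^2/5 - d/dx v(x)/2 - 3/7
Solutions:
 v(x) = C1 - 6*x^3/5 - 6*x/7


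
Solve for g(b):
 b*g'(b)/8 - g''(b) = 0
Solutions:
 g(b) = C1 + C2*erfi(b/4)


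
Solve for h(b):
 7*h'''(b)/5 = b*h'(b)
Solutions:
 h(b) = C1 + Integral(C2*airyai(5^(1/3)*7^(2/3)*b/7) + C3*airybi(5^(1/3)*7^(2/3)*b/7), b)


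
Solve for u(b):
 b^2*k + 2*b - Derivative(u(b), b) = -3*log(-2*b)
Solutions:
 u(b) = C1 + b^3*k/3 + b^2 + 3*b*log(-b) + 3*b*(-1 + log(2))


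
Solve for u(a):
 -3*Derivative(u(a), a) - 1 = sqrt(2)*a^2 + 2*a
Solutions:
 u(a) = C1 - sqrt(2)*a^3/9 - a^2/3 - a/3


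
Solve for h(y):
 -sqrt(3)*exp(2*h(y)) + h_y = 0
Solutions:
 h(y) = log(-sqrt(-1/(C1 + sqrt(3)*y))) - log(2)/2
 h(y) = log(-1/(C1 + sqrt(3)*y))/2 - log(2)/2


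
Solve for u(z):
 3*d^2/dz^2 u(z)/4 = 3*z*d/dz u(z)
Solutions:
 u(z) = C1 + C2*erfi(sqrt(2)*z)


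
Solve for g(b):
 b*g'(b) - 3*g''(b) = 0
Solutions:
 g(b) = C1 + C2*erfi(sqrt(6)*b/6)


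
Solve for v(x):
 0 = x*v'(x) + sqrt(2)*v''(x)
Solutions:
 v(x) = C1 + C2*erf(2^(1/4)*x/2)


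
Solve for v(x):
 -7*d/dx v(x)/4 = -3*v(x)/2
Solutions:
 v(x) = C1*exp(6*x/7)


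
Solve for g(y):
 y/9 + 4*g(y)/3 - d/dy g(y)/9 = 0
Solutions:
 g(y) = C1*exp(12*y) - y/12 - 1/144


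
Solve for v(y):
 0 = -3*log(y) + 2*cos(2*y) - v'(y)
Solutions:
 v(y) = C1 - 3*y*log(y) + 3*y + sin(2*y)


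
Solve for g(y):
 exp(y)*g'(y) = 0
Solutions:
 g(y) = C1


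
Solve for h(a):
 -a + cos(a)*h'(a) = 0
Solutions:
 h(a) = C1 + Integral(a/cos(a), a)


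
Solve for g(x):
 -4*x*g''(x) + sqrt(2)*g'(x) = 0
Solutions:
 g(x) = C1 + C2*x^(sqrt(2)/4 + 1)


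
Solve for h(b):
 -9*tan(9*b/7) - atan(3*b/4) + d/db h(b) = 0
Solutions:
 h(b) = C1 + b*atan(3*b/4) - 2*log(9*b^2 + 16)/3 - 7*log(cos(9*b/7))


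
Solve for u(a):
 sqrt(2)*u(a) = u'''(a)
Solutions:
 u(a) = C3*exp(2^(1/6)*a) + (C1*sin(2^(1/6)*sqrt(3)*a/2) + C2*cos(2^(1/6)*sqrt(3)*a/2))*exp(-2^(1/6)*a/2)


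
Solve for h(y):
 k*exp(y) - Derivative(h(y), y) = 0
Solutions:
 h(y) = C1 + k*exp(y)


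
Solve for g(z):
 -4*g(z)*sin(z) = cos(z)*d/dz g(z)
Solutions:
 g(z) = C1*cos(z)^4


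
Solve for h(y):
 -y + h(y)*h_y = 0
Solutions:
 h(y) = -sqrt(C1 + y^2)
 h(y) = sqrt(C1 + y^2)


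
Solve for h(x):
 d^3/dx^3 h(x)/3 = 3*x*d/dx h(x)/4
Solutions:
 h(x) = C1 + Integral(C2*airyai(2^(1/3)*3^(2/3)*x/2) + C3*airybi(2^(1/3)*3^(2/3)*x/2), x)


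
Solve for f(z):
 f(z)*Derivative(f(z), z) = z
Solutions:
 f(z) = -sqrt(C1 + z^2)
 f(z) = sqrt(C1 + z^2)


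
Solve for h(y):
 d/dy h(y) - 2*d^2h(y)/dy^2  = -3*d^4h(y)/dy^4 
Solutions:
 h(y) = C1 + C4*exp(-y) + (C2*sin(sqrt(3)*y/6) + C3*cos(sqrt(3)*y/6))*exp(y/2)


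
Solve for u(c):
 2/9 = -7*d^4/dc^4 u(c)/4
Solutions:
 u(c) = C1 + C2*c + C3*c^2 + C4*c^3 - c^4/189


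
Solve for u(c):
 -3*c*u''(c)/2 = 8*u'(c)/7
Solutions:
 u(c) = C1 + C2*c^(5/21)


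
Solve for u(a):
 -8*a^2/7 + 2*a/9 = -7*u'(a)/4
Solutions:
 u(a) = C1 + 32*a^3/147 - 4*a^2/63


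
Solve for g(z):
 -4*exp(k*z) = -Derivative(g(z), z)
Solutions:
 g(z) = C1 + 4*exp(k*z)/k


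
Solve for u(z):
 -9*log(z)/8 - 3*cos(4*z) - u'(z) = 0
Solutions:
 u(z) = C1 - 9*z*log(z)/8 + 9*z/8 - 3*sin(4*z)/4


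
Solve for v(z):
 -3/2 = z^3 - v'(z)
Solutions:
 v(z) = C1 + z^4/4 + 3*z/2


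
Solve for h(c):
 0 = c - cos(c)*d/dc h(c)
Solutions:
 h(c) = C1 + Integral(c/cos(c), c)


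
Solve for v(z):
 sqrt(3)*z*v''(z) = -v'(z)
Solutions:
 v(z) = C1 + C2*z^(1 - sqrt(3)/3)


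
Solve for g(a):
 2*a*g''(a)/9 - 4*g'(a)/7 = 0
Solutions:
 g(a) = C1 + C2*a^(25/7)


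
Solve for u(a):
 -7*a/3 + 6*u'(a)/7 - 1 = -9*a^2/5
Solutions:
 u(a) = C1 - 7*a^3/10 + 49*a^2/36 + 7*a/6


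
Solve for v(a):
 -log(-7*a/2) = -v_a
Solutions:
 v(a) = C1 + a*log(-a) + a*(-1 - log(2) + log(7))


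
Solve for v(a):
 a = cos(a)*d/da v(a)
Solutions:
 v(a) = C1 + Integral(a/cos(a), a)


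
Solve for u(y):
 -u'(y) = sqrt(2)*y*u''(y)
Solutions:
 u(y) = C1 + C2*y^(1 - sqrt(2)/2)


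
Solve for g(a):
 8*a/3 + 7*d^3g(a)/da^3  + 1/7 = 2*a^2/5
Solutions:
 g(a) = C1 + C2*a + C3*a^2 + a^5/1050 - a^4/63 - a^3/294


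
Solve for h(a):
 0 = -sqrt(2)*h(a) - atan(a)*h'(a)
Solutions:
 h(a) = C1*exp(-sqrt(2)*Integral(1/atan(a), a))


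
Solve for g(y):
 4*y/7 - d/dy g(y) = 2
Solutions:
 g(y) = C1 + 2*y^2/7 - 2*y


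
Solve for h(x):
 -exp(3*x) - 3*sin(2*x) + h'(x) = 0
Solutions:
 h(x) = C1 + exp(3*x)/3 - 3*cos(2*x)/2


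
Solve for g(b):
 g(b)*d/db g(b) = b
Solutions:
 g(b) = -sqrt(C1 + b^2)
 g(b) = sqrt(C1 + b^2)


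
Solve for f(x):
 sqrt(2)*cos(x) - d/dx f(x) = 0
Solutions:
 f(x) = C1 + sqrt(2)*sin(x)


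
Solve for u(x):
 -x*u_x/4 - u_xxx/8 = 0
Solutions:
 u(x) = C1 + Integral(C2*airyai(-2^(1/3)*x) + C3*airybi(-2^(1/3)*x), x)


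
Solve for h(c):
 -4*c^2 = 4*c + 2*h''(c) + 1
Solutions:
 h(c) = C1 + C2*c - c^4/6 - c^3/3 - c^2/4


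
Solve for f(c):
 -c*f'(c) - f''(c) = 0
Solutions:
 f(c) = C1 + C2*erf(sqrt(2)*c/2)


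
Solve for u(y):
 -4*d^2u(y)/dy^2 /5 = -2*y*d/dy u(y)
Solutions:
 u(y) = C1 + C2*erfi(sqrt(5)*y/2)


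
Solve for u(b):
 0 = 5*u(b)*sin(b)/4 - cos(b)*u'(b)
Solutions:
 u(b) = C1/cos(b)^(5/4)


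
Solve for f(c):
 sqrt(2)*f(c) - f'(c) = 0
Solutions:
 f(c) = C1*exp(sqrt(2)*c)


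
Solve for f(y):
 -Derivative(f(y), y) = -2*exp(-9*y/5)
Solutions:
 f(y) = C1 - 10*exp(-9*y/5)/9


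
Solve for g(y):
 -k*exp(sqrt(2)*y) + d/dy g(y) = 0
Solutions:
 g(y) = C1 + sqrt(2)*k*exp(sqrt(2)*y)/2


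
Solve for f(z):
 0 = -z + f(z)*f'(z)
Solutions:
 f(z) = -sqrt(C1 + z^2)
 f(z) = sqrt(C1 + z^2)


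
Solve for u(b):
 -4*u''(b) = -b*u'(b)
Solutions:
 u(b) = C1 + C2*erfi(sqrt(2)*b/4)


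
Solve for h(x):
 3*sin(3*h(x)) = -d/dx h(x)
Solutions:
 h(x) = -acos((-C1 - exp(18*x))/(C1 - exp(18*x)))/3 + 2*pi/3
 h(x) = acos((-C1 - exp(18*x))/(C1 - exp(18*x)))/3


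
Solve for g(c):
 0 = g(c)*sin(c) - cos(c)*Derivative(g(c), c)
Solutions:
 g(c) = C1/cos(c)


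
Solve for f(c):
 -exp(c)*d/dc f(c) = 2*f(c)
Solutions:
 f(c) = C1*exp(2*exp(-c))


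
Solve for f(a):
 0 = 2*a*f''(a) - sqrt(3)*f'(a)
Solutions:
 f(a) = C1 + C2*a^(sqrt(3)/2 + 1)


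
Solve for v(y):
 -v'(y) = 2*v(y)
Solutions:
 v(y) = C1*exp(-2*y)


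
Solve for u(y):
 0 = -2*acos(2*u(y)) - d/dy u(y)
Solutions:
 Integral(1/acos(2*_y), (_y, u(y))) = C1 - 2*y


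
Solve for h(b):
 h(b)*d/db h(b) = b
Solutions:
 h(b) = -sqrt(C1 + b^2)
 h(b) = sqrt(C1 + b^2)


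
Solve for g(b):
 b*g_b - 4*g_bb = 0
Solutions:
 g(b) = C1 + C2*erfi(sqrt(2)*b/4)


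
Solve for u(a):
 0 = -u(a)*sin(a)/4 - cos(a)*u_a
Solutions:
 u(a) = C1*cos(a)^(1/4)


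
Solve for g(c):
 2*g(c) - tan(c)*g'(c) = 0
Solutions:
 g(c) = C1*sin(c)^2


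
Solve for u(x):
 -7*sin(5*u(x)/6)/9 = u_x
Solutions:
 7*x/9 + 3*log(cos(5*u(x)/6) - 1)/5 - 3*log(cos(5*u(x)/6) + 1)/5 = C1


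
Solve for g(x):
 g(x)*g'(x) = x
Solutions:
 g(x) = -sqrt(C1 + x^2)
 g(x) = sqrt(C1 + x^2)


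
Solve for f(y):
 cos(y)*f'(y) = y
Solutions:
 f(y) = C1 + Integral(y/cos(y), y)


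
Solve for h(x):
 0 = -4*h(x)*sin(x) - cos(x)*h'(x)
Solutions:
 h(x) = C1*cos(x)^4


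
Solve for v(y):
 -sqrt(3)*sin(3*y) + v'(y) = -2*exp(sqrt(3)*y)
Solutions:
 v(y) = C1 - 2*sqrt(3)*exp(sqrt(3)*y)/3 - sqrt(3)*cos(3*y)/3


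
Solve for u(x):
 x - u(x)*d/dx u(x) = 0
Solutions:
 u(x) = -sqrt(C1 + x^2)
 u(x) = sqrt(C1 + x^2)


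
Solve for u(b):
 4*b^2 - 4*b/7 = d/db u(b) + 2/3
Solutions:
 u(b) = C1 + 4*b^3/3 - 2*b^2/7 - 2*b/3


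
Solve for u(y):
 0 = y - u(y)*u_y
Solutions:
 u(y) = -sqrt(C1 + y^2)
 u(y) = sqrt(C1 + y^2)


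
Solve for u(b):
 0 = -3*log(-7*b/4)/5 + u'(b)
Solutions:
 u(b) = C1 + 3*b*log(-b)/5 + 3*b*(-2*log(2) - 1 + log(7))/5


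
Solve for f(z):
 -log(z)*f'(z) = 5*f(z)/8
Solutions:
 f(z) = C1*exp(-5*li(z)/8)


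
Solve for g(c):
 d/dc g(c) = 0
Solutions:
 g(c) = C1


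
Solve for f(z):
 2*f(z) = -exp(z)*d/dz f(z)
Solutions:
 f(z) = C1*exp(2*exp(-z))


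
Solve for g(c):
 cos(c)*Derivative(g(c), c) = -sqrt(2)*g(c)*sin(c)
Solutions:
 g(c) = C1*cos(c)^(sqrt(2))


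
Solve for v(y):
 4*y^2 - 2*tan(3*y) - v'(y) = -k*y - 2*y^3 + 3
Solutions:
 v(y) = C1 + k*y^2/2 + y^4/2 + 4*y^3/3 - 3*y + 2*log(cos(3*y))/3


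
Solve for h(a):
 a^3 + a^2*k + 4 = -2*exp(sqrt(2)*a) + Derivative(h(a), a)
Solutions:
 h(a) = C1 + a^4/4 + a^3*k/3 + 4*a + sqrt(2)*exp(sqrt(2)*a)


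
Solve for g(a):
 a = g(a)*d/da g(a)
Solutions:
 g(a) = -sqrt(C1 + a^2)
 g(a) = sqrt(C1 + a^2)


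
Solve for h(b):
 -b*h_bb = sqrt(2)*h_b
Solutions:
 h(b) = C1 + C2*b^(1 - sqrt(2))


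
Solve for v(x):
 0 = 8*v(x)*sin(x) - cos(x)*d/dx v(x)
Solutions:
 v(x) = C1/cos(x)^8


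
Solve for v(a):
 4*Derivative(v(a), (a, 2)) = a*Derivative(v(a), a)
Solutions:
 v(a) = C1 + C2*erfi(sqrt(2)*a/4)


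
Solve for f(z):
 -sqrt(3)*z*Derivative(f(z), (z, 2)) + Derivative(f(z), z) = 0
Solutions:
 f(z) = C1 + C2*z^(sqrt(3)/3 + 1)


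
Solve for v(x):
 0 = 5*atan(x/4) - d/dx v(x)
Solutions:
 v(x) = C1 + 5*x*atan(x/4) - 10*log(x^2 + 16)


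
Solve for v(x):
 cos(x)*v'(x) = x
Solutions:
 v(x) = C1 + Integral(x/cos(x), x)


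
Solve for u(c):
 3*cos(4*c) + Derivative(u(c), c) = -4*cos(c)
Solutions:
 u(c) = C1 - 4*sin(c) - 3*sin(4*c)/4


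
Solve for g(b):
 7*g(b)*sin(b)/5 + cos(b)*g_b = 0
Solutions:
 g(b) = C1*cos(b)^(7/5)


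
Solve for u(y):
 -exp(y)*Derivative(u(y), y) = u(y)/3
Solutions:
 u(y) = C1*exp(exp(-y)/3)


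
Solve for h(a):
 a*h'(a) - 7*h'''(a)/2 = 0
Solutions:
 h(a) = C1 + Integral(C2*airyai(2^(1/3)*7^(2/3)*a/7) + C3*airybi(2^(1/3)*7^(2/3)*a/7), a)


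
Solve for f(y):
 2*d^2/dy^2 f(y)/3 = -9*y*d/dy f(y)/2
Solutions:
 f(y) = C1 + C2*erf(3*sqrt(6)*y/4)


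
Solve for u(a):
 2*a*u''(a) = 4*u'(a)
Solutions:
 u(a) = C1 + C2*a^3


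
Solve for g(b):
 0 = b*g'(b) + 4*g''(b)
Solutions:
 g(b) = C1 + C2*erf(sqrt(2)*b/4)


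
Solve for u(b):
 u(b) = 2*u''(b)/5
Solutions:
 u(b) = C1*exp(-sqrt(10)*b/2) + C2*exp(sqrt(10)*b/2)


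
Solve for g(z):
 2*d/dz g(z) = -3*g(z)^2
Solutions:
 g(z) = 2/(C1 + 3*z)


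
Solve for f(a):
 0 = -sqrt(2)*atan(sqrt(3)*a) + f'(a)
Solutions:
 f(a) = C1 + sqrt(2)*(a*atan(sqrt(3)*a) - sqrt(3)*log(3*a^2 + 1)/6)


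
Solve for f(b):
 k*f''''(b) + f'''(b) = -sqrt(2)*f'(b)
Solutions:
 f(b) = C1 + C2*exp(-b*((sqrt(((27*sqrt(2) + 2/k^2)^2 - 4/k^4)/k^2)/2 + 27*sqrt(2)/(2*k) + k^(-3))^(1/3) + 1/k + 1/(k^2*(sqrt(((27*sqrt(2) + 2/k^2)^2 - 4/k^4)/k^2)/2 + 27*sqrt(2)/(2*k) + k^(-3))^(1/3)))/3) + C3*exp(b*((sqrt(((27*sqrt(2) + 2/k^2)^2 - 4/k^4)/k^2)/2 + 27*sqrt(2)/(2*k) + k^(-3))^(1/3) - sqrt(3)*I*(sqrt(((27*sqrt(2) + 2/k^2)^2 - 4/k^4)/k^2)/2 + 27*sqrt(2)/(2*k) + k^(-3))^(1/3) - 2/k - 4/(k^2*(-1 + sqrt(3)*I)*(sqrt(((27*sqrt(2) + 2/k^2)^2 - 4/k^4)/k^2)/2 + 27*sqrt(2)/(2*k) + k^(-3))^(1/3)))/6) + C4*exp(b*((sqrt(((27*sqrt(2) + 2/k^2)^2 - 4/k^4)/k^2)/2 + 27*sqrt(2)/(2*k) + k^(-3))^(1/3) + sqrt(3)*I*(sqrt(((27*sqrt(2) + 2/k^2)^2 - 4/k^4)/k^2)/2 + 27*sqrt(2)/(2*k) + k^(-3))^(1/3) - 2/k + 4/(k^2*(1 + sqrt(3)*I)*(sqrt(((27*sqrt(2) + 2/k^2)^2 - 4/k^4)/k^2)/2 + 27*sqrt(2)/(2*k) + k^(-3))^(1/3)))/6)


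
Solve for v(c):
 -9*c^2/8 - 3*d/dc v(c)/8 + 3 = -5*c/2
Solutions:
 v(c) = C1 - c^3 + 10*c^2/3 + 8*c


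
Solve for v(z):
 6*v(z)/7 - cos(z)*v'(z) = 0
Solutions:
 v(z) = C1*(sin(z) + 1)^(3/7)/(sin(z) - 1)^(3/7)


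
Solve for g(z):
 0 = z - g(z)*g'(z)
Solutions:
 g(z) = -sqrt(C1 + z^2)
 g(z) = sqrt(C1 + z^2)


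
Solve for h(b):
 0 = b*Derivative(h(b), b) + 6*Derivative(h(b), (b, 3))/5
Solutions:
 h(b) = C1 + Integral(C2*airyai(-5^(1/3)*6^(2/3)*b/6) + C3*airybi(-5^(1/3)*6^(2/3)*b/6), b)


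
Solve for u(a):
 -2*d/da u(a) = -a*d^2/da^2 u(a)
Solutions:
 u(a) = C1 + C2*a^3


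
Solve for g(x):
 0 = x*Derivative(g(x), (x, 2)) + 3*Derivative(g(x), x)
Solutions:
 g(x) = C1 + C2/x^2


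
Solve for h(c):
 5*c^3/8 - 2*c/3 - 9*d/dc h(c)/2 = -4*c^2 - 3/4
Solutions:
 h(c) = C1 + 5*c^4/144 + 8*c^3/27 - 2*c^2/27 + c/6


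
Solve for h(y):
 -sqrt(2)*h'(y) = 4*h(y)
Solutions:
 h(y) = C1*exp(-2*sqrt(2)*y)


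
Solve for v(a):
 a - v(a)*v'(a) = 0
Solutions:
 v(a) = -sqrt(C1 + a^2)
 v(a) = sqrt(C1 + a^2)


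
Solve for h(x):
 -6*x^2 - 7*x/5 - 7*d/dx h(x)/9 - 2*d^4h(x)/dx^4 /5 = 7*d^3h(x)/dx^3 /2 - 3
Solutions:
 h(x) = C1 + C2*exp(x*(-70 + 35*35^(2/3)/(4*sqrt(7494) + 1273)^(1/3) + 35^(1/3)*(4*sqrt(7494) + 1273)^(1/3))/24)*sin(sqrt(3)*35^(1/3)*x*(-(4*sqrt(7494) + 1273)^(1/3) + 35*35^(1/3)/(4*sqrt(7494) + 1273)^(1/3))/24) + C3*exp(x*(-70 + 35*35^(2/3)/(4*sqrt(7494) + 1273)^(1/3) + 35^(1/3)*(4*sqrt(7494) + 1273)^(1/3))/24)*cos(sqrt(3)*35^(1/3)*x*(-(4*sqrt(7494) + 1273)^(1/3) + 35*35^(1/3)/(4*sqrt(7494) + 1273)^(1/3))/24) + C4*exp(-x*(35*35^(2/3)/(4*sqrt(7494) + 1273)^(1/3) + 35 + 35^(1/3)*(4*sqrt(7494) + 1273)^(1/3))/12) - 18*x^3/7 - 9*x^2/10 + 513*x/7


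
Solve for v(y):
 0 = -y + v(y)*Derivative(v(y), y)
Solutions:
 v(y) = -sqrt(C1 + y^2)
 v(y) = sqrt(C1 + y^2)


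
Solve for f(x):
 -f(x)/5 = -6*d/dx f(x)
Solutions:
 f(x) = C1*exp(x/30)


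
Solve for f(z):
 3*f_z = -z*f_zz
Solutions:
 f(z) = C1 + C2/z^2


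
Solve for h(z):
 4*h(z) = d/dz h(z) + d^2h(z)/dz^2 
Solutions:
 h(z) = C1*exp(z*(-1 + sqrt(17))/2) + C2*exp(-z*(1 + sqrt(17))/2)


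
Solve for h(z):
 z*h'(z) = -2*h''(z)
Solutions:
 h(z) = C1 + C2*erf(z/2)


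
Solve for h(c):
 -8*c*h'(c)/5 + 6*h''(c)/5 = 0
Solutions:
 h(c) = C1 + C2*erfi(sqrt(6)*c/3)


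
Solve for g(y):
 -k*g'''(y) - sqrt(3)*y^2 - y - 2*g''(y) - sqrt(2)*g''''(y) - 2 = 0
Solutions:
 g(y) = C1 + C2*y + C3*exp(sqrt(2)*y*(-k + sqrt(k^2 - 8*sqrt(2)))/4) + C4*exp(-sqrt(2)*y*(k + sqrt(k^2 - 8*sqrt(2)))/4) - sqrt(3)*y^4/24 + y^3*(sqrt(3)*k - 1)/12 + y^2*(-sqrt(3)*k^2 + k - 4 + 2*sqrt(6))/8


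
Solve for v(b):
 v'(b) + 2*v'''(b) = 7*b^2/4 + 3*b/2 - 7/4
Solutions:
 v(b) = C1 + C2*sin(sqrt(2)*b/2) + C3*cos(sqrt(2)*b/2) + 7*b^3/12 + 3*b^2/4 - 35*b/4


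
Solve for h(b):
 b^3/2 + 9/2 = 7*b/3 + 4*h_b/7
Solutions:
 h(b) = C1 + 7*b^4/32 - 49*b^2/24 + 63*b/8


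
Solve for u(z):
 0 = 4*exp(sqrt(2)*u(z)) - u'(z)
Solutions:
 u(z) = sqrt(2)*(2*log(-1/(C1 + 4*z)) - log(2))/4


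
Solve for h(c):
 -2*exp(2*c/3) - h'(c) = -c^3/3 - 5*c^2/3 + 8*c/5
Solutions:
 h(c) = C1 + c^4/12 + 5*c^3/9 - 4*c^2/5 - 3*exp(2*c/3)


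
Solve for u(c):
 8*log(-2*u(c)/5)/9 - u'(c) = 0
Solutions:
 -9*Integral(1/(log(-_y) - log(5) + log(2)), (_y, u(c)))/8 = C1 - c


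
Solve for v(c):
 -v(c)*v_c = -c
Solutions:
 v(c) = -sqrt(C1 + c^2)
 v(c) = sqrt(C1 + c^2)


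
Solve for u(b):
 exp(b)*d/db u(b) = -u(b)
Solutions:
 u(b) = C1*exp(exp(-b))


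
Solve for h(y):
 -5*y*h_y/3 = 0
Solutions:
 h(y) = C1


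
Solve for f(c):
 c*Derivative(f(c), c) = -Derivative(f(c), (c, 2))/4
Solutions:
 f(c) = C1 + C2*erf(sqrt(2)*c)


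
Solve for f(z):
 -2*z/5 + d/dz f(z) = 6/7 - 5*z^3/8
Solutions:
 f(z) = C1 - 5*z^4/32 + z^2/5 + 6*z/7


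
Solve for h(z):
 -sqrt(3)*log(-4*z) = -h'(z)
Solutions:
 h(z) = C1 + sqrt(3)*z*log(-z) + sqrt(3)*z*(-1 + 2*log(2))


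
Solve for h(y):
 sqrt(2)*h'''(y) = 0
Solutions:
 h(y) = C1 + C2*y + C3*y^2


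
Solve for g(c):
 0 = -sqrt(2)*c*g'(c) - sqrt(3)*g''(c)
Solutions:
 g(c) = C1 + C2*erf(6^(3/4)*c/6)


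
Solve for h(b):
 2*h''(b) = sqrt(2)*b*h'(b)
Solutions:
 h(b) = C1 + C2*erfi(2^(1/4)*b/2)


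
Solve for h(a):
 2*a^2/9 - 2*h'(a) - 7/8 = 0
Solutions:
 h(a) = C1 + a^3/27 - 7*a/16


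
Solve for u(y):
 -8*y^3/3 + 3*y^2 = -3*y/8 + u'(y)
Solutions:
 u(y) = C1 - 2*y^4/3 + y^3 + 3*y^2/16


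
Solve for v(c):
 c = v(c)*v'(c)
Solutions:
 v(c) = -sqrt(C1 + c^2)
 v(c) = sqrt(C1 + c^2)


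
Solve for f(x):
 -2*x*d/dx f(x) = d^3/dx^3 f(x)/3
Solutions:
 f(x) = C1 + Integral(C2*airyai(-6^(1/3)*x) + C3*airybi(-6^(1/3)*x), x)


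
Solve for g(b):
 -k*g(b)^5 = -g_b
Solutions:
 g(b) = -(-1/(C1 + 4*b*k))^(1/4)
 g(b) = (-1/(C1 + 4*b*k))^(1/4)
 g(b) = -I*(-1/(C1 + 4*b*k))^(1/4)
 g(b) = I*(-1/(C1 + 4*b*k))^(1/4)


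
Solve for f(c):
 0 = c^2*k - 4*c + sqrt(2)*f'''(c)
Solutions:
 f(c) = C1 + C2*c + C3*c^2 - sqrt(2)*c^5*k/120 + sqrt(2)*c^4/12


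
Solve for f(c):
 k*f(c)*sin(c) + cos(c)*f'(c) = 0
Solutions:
 f(c) = C1*exp(k*log(cos(c)))


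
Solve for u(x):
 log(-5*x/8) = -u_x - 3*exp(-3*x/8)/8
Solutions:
 u(x) = C1 - x*log(-x) + x*(-log(5) + 1 + 3*log(2)) + exp(-3*x/8)


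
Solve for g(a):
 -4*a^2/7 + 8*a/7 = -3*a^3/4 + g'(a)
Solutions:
 g(a) = C1 + 3*a^4/16 - 4*a^3/21 + 4*a^2/7


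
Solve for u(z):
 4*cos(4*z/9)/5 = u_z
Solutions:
 u(z) = C1 + 9*sin(4*z/9)/5


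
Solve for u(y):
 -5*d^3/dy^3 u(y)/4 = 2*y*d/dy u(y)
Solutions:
 u(y) = C1 + Integral(C2*airyai(-2*5^(2/3)*y/5) + C3*airybi(-2*5^(2/3)*y/5), y)


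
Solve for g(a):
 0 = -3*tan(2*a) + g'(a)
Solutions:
 g(a) = C1 - 3*log(cos(2*a))/2


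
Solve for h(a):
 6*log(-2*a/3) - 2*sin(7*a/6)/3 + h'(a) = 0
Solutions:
 h(a) = C1 - 6*a*log(-a) - 6*a*log(2) + 6*a + 6*a*log(3) - 4*cos(7*a/6)/7


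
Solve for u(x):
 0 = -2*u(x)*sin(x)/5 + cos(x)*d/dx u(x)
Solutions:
 u(x) = C1/cos(x)^(2/5)


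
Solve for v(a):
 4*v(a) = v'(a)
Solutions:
 v(a) = C1*exp(4*a)


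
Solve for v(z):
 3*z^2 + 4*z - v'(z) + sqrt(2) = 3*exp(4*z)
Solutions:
 v(z) = C1 + z^3 + 2*z^2 + sqrt(2)*z - 3*exp(4*z)/4


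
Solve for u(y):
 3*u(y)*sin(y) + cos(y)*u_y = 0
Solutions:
 u(y) = C1*cos(y)^3


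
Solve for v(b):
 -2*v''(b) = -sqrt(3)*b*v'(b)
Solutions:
 v(b) = C1 + C2*erfi(3^(1/4)*b/2)


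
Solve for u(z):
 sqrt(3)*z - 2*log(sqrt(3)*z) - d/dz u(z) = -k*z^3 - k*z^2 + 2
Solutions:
 u(z) = C1 + k*z^4/4 + k*z^3/3 + sqrt(3)*z^2/2 - 2*z*log(z) - z*log(3)


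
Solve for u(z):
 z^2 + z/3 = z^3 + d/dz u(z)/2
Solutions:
 u(z) = C1 - z^4/2 + 2*z^3/3 + z^2/3


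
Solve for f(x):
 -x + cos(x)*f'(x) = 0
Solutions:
 f(x) = C1 + Integral(x/cos(x), x)


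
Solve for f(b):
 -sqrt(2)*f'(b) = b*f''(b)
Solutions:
 f(b) = C1 + C2*b^(1 - sqrt(2))


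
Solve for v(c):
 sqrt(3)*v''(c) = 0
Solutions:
 v(c) = C1 + C2*c


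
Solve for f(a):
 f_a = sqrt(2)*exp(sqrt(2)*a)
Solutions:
 f(a) = C1 + exp(sqrt(2)*a)


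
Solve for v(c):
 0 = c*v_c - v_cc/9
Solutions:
 v(c) = C1 + C2*erfi(3*sqrt(2)*c/2)


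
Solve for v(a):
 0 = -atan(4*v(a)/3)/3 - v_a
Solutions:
 Integral(1/atan(4*_y/3), (_y, v(a))) = C1 - a/3


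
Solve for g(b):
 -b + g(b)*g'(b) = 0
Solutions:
 g(b) = -sqrt(C1 + b^2)
 g(b) = sqrt(C1 + b^2)


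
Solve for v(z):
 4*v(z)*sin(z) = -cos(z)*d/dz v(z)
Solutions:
 v(z) = C1*cos(z)^4


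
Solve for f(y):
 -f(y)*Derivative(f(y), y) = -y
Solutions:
 f(y) = -sqrt(C1 + y^2)
 f(y) = sqrt(C1 + y^2)


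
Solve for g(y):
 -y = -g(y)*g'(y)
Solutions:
 g(y) = -sqrt(C1 + y^2)
 g(y) = sqrt(C1 + y^2)


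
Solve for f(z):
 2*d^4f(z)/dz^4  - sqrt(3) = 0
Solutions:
 f(z) = C1 + C2*z + C3*z^2 + C4*z^3 + sqrt(3)*z^4/48


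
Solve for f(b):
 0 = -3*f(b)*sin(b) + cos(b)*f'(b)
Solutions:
 f(b) = C1/cos(b)^3


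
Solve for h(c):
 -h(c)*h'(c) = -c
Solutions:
 h(c) = -sqrt(C1 + c^2)
 h(c) = sqrt(C1 + c^2)


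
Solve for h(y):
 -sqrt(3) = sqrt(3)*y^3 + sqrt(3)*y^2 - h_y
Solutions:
 h(y) = C1 + sqrt(3)*y^4/4 + sqrt(3)*y^3/3 + sqrt(3)*y


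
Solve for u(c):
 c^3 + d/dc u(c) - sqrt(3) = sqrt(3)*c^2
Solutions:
 u(c) = C1 - c^4/4 + sqrt(3)*c^3/3 + sqrt(3)*c


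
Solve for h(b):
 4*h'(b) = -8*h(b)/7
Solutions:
 h(b) = C1*exp(-2*b/7)


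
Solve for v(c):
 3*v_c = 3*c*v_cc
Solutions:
 v(c) = C1 + C2*c^2


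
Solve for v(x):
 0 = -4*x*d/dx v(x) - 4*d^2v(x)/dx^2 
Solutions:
 v(x) = C1 + C2*erf(sqrt(2)*x/2)


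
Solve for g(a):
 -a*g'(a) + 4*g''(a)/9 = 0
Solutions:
 g(a) = C1 + C2*erfi(3*sqrt(2)*a/4)


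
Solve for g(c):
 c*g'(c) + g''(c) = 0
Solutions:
 g(c) = C1 + C2*erf(sqrt(2)*c/2)


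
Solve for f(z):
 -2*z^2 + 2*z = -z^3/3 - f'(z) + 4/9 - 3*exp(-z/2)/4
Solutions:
 f(z) = C1 - z^4/12 + 2*z^3/3 - z^2 + 4*z/9 + 3*exp(-z/2)/2


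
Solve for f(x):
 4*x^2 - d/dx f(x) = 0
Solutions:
 f(x) = C1 + 4*x^3/3


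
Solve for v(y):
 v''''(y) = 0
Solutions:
 v(y) = C1 + C2*y + C3*y^2 + C4*y^3


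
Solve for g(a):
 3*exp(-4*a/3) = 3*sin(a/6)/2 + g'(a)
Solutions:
 g(a) = C1 + 9*cos(a/6) - 9*exp(-4*a/3)/4


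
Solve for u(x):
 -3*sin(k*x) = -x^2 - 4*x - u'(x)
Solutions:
 u(x) = C1 - x^3/3 - 2*x^2 - 3*cos(k*x)/k


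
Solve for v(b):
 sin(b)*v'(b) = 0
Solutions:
 v(b) = C1


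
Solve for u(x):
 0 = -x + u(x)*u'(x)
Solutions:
 u(x) = -sqrt(C1 + x^2)
 u(x) = sqrt(C1 + x^2)


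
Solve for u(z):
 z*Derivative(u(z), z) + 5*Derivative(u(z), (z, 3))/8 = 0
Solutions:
 u(z) = C1 + Integral(C2*airyai(-2*5^(2/3)*z/5) + C3*airybi(-2*5^(2/3)*z/5), z)


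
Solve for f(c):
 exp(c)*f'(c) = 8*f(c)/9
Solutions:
 f(c) = C1*exp(-8*exp(-c)/9)


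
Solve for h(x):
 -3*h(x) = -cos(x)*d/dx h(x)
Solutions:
 h(x) = C1*(sin(x) + 1)^(3/2)/(sin(x) - 1)^(3/2)


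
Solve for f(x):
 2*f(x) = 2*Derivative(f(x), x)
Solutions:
 f(x) = C1*exp(x)


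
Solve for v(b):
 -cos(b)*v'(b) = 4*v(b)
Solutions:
 v(b) = C1*(sin(b)^2 - 2*sin(b) + 1)/(sin(b)^2 + 2*sin(b) + 1)


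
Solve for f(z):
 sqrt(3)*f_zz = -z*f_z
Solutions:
 f(z) = C1 + C2*erf(sqrt(2)*3^(3/4)*z/6)


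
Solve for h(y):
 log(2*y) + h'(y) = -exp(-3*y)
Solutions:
 h(y) = C1 - y*log(y) + y*(1 - log(2)) + exp(-3*y)/3


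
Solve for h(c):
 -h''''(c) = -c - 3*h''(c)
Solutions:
 h(c) = C1 + C2*c + C3*exp(-sqrt(3)*c) + C4*exp(sqrt(3)*c) - c^3/18


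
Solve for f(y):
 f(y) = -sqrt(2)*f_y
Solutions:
 f(y) = C1*exp(-sqrt(2)*y/2)


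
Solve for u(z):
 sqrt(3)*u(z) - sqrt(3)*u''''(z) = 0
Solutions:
 u(z) = C1*exp(-z) + C2*exp(z) + C3*sin(z) + C4*cos(z)


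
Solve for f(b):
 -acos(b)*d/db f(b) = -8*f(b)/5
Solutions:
 f(b) = C1*exp(8*Integral(1/acos(b), b)/5)


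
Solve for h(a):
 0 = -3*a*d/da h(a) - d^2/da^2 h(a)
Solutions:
 h(a) = C1 + C2*erf(sqrt(6)*a/2)


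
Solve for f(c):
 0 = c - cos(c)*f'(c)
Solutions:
 f(c) = C1 + Integral(c/cos(c), c)


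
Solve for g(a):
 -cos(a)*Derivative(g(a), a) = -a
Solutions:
 g(a) = C1 + Integral(a/cos(a), a)


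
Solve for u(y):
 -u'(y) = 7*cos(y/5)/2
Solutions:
 u(y) = C1 - 35*sin(y/5)/2


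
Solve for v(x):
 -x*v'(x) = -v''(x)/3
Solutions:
 v(x) = C1 + C2*erfi(sqrt(6)*x/2)


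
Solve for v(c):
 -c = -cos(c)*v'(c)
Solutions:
 v(c) = C1 + Integral(c/cos(c), c)


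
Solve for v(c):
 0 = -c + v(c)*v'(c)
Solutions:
 v(c) = -sqrt(C1 + c^2)
 v(c) = sqrt(C1 + c^2)


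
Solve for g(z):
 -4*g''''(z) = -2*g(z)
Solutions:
 g(z) = C1*exp(-2^(3/4)*z/2) + C2*exp(2^(3/4)*z/2) + C3*sin(2^(3/4)*z/2) + C4*cos(2^(3/4)*z/2)


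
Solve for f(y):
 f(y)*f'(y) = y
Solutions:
 f(y) = -sqrt(C1 + y^2)
 f(y) = sqrt(C1 + y^2)


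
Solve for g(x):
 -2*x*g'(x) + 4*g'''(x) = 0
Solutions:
 g(x) = C1 + Integral(C2*airyai(2^(2/3)*x/2) + C3*airybi(2^(2/3)*x/2), x)


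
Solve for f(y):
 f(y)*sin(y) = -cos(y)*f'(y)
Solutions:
 f(y) = C1*cos(y)


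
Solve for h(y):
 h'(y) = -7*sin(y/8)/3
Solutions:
 h(y) = C1 + 56*cos(y/8)/3


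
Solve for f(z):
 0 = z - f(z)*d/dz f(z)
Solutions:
 f(z) = -sqrt(C1 + z^2)
 f(z) = sqrt(C1 + z^2)


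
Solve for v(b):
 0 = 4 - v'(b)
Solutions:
 v(b) = C1 + 4*b


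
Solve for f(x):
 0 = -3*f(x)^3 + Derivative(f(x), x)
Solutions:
 f(x) = -sqrt(2)*sqrt(-1/(C1 + 3*x))/2
 f(x) = sqrt(2)*sqrt(-1/(C1 + 3*x))/2


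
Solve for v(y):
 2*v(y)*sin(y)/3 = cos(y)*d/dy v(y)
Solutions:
 v(y) = C1/cos(y)^(2/3)


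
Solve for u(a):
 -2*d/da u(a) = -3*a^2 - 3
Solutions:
 u(a) = C1 + a^3/2 + 3*a/2


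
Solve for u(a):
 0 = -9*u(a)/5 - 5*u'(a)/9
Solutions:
 u(a) = C1*exp(-81*a/25)


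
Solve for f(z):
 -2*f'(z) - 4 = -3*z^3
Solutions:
 f(z) = C1 + 3*z^4/8 - 2*z


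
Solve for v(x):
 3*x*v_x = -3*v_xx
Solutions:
 v(x) = C1 + C2*erf(sqrt(2)*x/2)


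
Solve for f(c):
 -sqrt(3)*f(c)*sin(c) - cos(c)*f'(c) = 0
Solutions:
 f(c) = C1*cos(c)^(sqrt(3))


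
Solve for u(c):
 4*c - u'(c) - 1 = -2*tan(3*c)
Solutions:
 u(c) = C1 + 2*c^2 - c - 2*log(cos(3*c))/3


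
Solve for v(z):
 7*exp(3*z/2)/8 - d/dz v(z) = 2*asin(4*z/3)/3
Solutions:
 v(z) = C1 - 2*z*asin(4*z/3)/3 - sqrt(9 - 16*z^2)/6 + 7*exp(3*z/2)/12


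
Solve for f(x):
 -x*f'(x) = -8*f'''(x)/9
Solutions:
 f(x) = C1 + Integral(C2*airyai(3^(2/3)*x/2) + C3*airybi(3^(2/3)*x/2), x)


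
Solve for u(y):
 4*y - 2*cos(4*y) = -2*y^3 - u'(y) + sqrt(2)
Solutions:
 u(y) = C1 - y^4/2 - 2*y^2 + sqrt(2)*y + sin(4*y)/2


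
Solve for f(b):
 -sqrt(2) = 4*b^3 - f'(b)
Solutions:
 f(b) = C1 + b^4 + sqrt(2)*b


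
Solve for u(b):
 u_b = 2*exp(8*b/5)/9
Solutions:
 u(b) = C1 + 5*exp(8*b/5)/36


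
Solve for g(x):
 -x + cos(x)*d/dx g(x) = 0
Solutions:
 g(x) = C1 + Integral(x/cos(x), x)


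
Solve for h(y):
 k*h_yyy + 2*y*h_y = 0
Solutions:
 h(y) = C1 + Integral(C2*airyai(2^(1/3)*y*(-1/k)^(1/3)) + C3*airybi(2^(1/3)*y*(-1/k)^(1/3)), y)


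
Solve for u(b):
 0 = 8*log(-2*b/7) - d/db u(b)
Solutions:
 u(b) = C1 + 8*b*log(-b) + 8*b*(-log(7) - 1 + log(2))


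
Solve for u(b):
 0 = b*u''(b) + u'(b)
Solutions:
 u(b) = C1 + C2*log(b)


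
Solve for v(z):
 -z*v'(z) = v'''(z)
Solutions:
 v(z) = C1 + Integral(C2*airyai(-z) + C3*airybi(-z), z)


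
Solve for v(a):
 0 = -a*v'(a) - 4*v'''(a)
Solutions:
 v(a) = C1 + Integral(C2*airyai(-2^(1/3)*a/2) + C3*airybi(-2^(1/3)*a/2), a)


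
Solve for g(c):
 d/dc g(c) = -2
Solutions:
 g(c) = C1 - 2*c


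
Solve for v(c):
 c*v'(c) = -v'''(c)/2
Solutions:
 v(c) = C1 + Integral(C2*airyai(-2^(1/3)*c) + C3*airybi(-2^(1/3)*c), c)


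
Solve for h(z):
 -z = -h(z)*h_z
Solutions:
 h(z) = -sqrt(C1 + z^2)
 h(z) = sqrt(C1 + z^2)


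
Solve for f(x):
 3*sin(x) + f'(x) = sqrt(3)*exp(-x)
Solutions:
 f(x) = C1 + 3*cos(x) - sqrt(3)*exp(-x)


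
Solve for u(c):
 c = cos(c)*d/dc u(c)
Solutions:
 u(c) = C1 + Integral(c/cos(c), c)


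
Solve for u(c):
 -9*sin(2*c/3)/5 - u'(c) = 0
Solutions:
 u(c) = C1 + 27*cos(2*c/3)/10


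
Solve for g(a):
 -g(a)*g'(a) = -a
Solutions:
 g(a) = -sqrt(C1 + a^2)
 g(a) = sqrt(C1 + a^2)


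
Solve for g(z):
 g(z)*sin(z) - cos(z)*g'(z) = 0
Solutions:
 g(z) = C1/cos(z)


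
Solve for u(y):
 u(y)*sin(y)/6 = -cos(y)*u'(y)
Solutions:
 u(y) = C1*cos(y)^(1/6)


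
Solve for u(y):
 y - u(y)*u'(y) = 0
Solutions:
 u(y) = -sqrt(C1 + y^2)
 u(y) = sqrt(C1 + y^2)


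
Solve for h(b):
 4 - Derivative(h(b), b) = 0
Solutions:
 h(b) = C1 + 4*b


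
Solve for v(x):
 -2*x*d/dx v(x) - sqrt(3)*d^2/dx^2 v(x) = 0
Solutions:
 v(x) = C1 + C2*erf(3^(3/4)*x/3)


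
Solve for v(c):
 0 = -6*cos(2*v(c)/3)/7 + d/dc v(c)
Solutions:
 -6*c/7 - 3*log(sin(2*v(c)/3) - 1)/4 + 3*log(sin(2*v(c)/3) + 1)/4 = C1


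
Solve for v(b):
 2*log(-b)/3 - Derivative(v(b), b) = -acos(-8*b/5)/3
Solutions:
 v(b) = C1 + 2*b*log(-b)/3 + b*acos(-8*b/5)/3 - 2*b/3 + sqrt(25 - 64*b^2)/24


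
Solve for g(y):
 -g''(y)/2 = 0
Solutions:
 g(y) = C1 + C2*y


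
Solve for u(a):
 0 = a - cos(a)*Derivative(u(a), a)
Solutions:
 u(a) = C1 + Integral(a/cos(a), a)


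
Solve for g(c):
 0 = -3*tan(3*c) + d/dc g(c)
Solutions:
 g(c) = C1 - log(cos(3*c))


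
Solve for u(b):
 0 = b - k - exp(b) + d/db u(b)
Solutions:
 u(b) = C1 - b^2/2 + b*k + exp(b)


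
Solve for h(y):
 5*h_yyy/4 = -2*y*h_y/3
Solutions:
 h(y) = C1 + Integral(C2*airyai(-2*15^(2/3)*y/15) + C3*airybi(-2*15^(2/3)*y/15), y)


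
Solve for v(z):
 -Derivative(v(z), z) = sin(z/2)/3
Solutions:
 v(z) = C1 + 2*cos(z/2)/3


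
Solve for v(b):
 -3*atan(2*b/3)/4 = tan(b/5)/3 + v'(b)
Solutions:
 v(b) = C1 - 3*b*atan(2*b/3)/4 + 9*log(4*b^2 + 9)/16 + 5*log(cos(b/5))/3


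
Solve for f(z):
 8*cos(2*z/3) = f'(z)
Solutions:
 f(z) = C1 + 12*sin(2*z/3)


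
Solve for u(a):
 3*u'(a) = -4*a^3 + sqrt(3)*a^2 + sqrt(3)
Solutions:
 u(a) = C1 - a^4/3 + sqrt(3)*a^3/9 + sqrt(3)*a/3


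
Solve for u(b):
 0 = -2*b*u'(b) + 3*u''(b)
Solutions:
 u(b) = C1 + C2*erfi(sqrt(3)*b/3)


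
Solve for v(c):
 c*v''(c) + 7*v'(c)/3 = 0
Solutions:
 v(c) = C1 + C2/c^(4/3)


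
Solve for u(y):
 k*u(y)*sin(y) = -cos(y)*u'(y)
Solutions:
 u(y) = C1*exp(k*log(cos(y)))


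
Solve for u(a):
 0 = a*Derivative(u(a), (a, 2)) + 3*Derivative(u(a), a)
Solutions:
 u(a) = C1 + C2/a^2


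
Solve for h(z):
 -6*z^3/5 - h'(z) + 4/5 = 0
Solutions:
 h(z) = C1 - 3*z^4/10 + 4*z/5


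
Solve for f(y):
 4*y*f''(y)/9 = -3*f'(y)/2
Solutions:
 f(y) = C1 + C2/y^(19/8)


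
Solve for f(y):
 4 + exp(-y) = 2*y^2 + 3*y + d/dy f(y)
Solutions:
 f(y) = C1 - 2*y^3/3 - 3*y^2/2 + 4*y - exp(-y)


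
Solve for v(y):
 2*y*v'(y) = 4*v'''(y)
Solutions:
 v(y) = C1 + Integral(C2*airyai(2^(2/3)*y/2) + C3*airybi(2^(2/3)*y/2), y)


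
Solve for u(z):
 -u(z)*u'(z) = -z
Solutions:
 u(z) = -sqrt(C1 + z^2)
 u(z) = sqrt(C1 + z^2)


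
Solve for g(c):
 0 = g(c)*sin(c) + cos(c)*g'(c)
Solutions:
 g(c) = C1*cos(c)


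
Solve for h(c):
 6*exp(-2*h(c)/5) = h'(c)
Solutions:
 h(c) = 5*log(-sqrt(C1 + 6*c)) - 5*log(5) + 5*log(10)/2
 h(c) = 5*log(C1 + 6*c)/2 - 5*log(5) + 5*log(10)/2


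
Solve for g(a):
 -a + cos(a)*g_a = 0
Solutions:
 g(a) = C1 + Integral(a/cos(a), a)


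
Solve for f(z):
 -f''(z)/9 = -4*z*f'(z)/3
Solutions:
 f(z) = C1 + C2*erfi(sqrt(6)*z)


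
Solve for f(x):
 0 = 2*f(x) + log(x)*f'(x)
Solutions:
 f(x) = C1*exp(-2*li(x))


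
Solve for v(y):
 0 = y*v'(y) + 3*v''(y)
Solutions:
 v(y) = C1 + C2*erf(sqrt(6)*y/6)


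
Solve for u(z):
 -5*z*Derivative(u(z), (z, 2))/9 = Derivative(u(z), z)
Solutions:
 u(z) = C1 + C2/z^(4/5)


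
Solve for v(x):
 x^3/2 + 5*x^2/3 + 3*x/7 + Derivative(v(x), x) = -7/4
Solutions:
 v(x) = C1 - x^4/8 - 5*x^3/9 - 3*x^2/14 - 7*x/4


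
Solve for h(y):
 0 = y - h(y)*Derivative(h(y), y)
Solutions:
 h(y) = -sqrt(C1 + y^2)
 h(y) = sqrt(C1 + y^2)


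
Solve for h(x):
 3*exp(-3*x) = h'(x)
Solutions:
 h(x) = C1 - exp(-3*x)


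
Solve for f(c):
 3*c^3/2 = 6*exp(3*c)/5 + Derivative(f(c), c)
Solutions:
 f(c) = C1 + 3*c^4/8 - 2*exp(3*c)/5


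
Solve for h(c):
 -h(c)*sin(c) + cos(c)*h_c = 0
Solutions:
 h(c) = C1/cos(c)


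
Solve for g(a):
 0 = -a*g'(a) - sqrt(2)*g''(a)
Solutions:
 g(a) = C1 + C2*erf(2^(1/4)*a/2)


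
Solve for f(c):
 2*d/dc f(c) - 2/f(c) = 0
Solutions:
 f(c) = -sqrt(C1 + 2*c)
 f(c) = sqrt(C1 + 2*c)


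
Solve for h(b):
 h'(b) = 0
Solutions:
 h(b) = C1


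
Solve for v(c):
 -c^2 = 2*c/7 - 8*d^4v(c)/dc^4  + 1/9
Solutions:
 v(c) = C1 + C2*c + C3*c^2 + C4*c^3 + c^6/2880 + c^5/3360 + c^4/1728


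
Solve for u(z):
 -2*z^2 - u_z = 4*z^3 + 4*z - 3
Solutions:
 u(z) = C1 - z^4 - 2*z^3/3 - 2*z^2 + 3*z


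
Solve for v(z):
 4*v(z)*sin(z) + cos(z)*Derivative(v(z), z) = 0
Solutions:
 v(z) = C1*cos(z)^4


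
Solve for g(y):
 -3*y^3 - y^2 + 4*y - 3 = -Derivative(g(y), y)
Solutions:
 g(y) = C1 + 3*y^4/4 + y^3/3 - 2*y^2 + 3*y


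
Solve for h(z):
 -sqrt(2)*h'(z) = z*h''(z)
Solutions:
 h(z) = C1 + C2*z^(1 - sqrt(2))


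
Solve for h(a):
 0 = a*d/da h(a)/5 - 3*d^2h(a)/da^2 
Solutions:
 h(a) = C1 + C2*erfi(sqrt(30)*a/30)


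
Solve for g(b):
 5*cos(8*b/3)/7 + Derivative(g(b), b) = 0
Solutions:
 g(b) = C1 - 15*sin(8*b/3)/56


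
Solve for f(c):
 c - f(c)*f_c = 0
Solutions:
 f(c) = -sqrt(C1 + c^2)
 f(c) = sqrt(C1 + c^2)


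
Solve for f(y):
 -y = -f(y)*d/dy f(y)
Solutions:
 f(y) = -sqrt(C1 + y^2)
 f(y) = sqrt(C1 + y^2)


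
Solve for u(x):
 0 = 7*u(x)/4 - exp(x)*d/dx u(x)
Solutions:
 u(x) = C1*exp(-7*exp(-x)/4)


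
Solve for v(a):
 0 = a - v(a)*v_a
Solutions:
 v(a) = -sqrt(C1 + a^2)
 v(a) = sqrt(C1 + a^2)


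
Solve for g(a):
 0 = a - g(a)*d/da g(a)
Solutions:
 g(a) = -sqrt(C1 + a^2)
 g(a) = sqrt(C1 + a^2)


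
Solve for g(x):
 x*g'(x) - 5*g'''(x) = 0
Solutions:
 g(x) = C1 + Integral(C2*airyai(5^(2/3)*x/5) + C3*airybi(5^(2/3)*x/5), x)


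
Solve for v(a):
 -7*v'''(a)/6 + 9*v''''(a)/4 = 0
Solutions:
 v(a) = C1 + C2*a + C3*a^2 + C4*exp(14*a/27)


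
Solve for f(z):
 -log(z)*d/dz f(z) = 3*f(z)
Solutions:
 f(z) = C1*exp(-3*li(z))


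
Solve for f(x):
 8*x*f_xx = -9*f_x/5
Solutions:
 f(x) = C1 + C2*x^(31/40)


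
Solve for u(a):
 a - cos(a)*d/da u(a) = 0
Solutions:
 u(a) = C1 + Integral(a/cos(a), a)


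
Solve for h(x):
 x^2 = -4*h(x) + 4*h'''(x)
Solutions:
 h(x) = C3*exp(x) - x^2/4 + (C1*sin(sqrt(3)*x/2) + C2*cos(sqrt(3)*x/2))*exp(-x/2)


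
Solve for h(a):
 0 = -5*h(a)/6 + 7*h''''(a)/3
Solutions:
 h(a) = C1*exp(-14^(3/4)*5^(1/4)*a/14) + C2*exp(14^(3/4)*5^(1/4)*a/14) + C3*sin(14^(3/4)*5^(1/4)*a/14) + C4*cos(14^(3/4)*5^(1/4)*a/14)


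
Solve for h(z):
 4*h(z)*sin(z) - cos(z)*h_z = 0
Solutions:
 h(z) = C1/cos(z)^4


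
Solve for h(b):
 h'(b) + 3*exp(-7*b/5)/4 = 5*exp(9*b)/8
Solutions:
 h(b) = C1 + 5*exp(9*b)/72 + 15*exp(-7*b/5)/28


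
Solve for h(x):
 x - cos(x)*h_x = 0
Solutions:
 h(x) = C1 + Integral(x/cos(x), x)
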